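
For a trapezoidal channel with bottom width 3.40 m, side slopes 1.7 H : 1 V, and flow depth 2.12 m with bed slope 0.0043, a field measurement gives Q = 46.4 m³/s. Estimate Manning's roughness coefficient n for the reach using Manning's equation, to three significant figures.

0.0245

A = (b + z·y)·y = (3.40 + 1.7×2.12)×2.12 = 14.85 m²
P = b + 2y√(1+z²) = 3.40 + 2×2.12×√(1+1.7²) = 11.76 m
R = A/P = 14.85/11.76 = 1.262 m
n = (1/Q)·A·R^(2/3)·S^(1/2) = (1/46.4) × 14.85 × 1.168 × 0.06557 = 0.02451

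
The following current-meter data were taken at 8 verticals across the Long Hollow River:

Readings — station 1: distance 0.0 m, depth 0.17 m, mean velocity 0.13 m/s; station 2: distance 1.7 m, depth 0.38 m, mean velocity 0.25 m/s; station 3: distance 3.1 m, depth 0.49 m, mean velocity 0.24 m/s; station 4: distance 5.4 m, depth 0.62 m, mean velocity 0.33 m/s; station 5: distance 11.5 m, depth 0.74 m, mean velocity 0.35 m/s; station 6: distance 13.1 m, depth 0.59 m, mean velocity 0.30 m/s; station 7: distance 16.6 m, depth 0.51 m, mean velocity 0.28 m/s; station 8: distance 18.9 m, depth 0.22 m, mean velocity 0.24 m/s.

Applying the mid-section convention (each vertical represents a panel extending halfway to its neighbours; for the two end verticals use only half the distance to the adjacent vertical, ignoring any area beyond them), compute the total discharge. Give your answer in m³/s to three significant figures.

w_1 = (1.7 − 0.0)/2 = 0.85 m; q_1 = 0.13 × 0.17 × 0.85 = 0.01879 m³/s
w_2 = (3.1 − 0.0)/2 = 1.55 m; q_2 = 0.25 × 0.38 × 1.55 = 0.1473 m³/s
w_3 = (5.4 − 1.7)/2 = 1.85 m; q_3 = 0.24 × 0.49 × 1.85 = 0.2176 m³/s
w_4 = (11.5 − 3.1)/2 = 4.2 m; q_4 = 0.33 × 0.62 × 4.2 = 0.8593 m³/s
w_5 = (13.1 − 5.4)/2 = 3.85 m; q_5 = 0.35 × 0.74 × 3.85 = 0.9972 m³/s
w_6 = (16.6 − 11.5)/2 = 2.55 m; q_6 = 0.30 × 0.59 × 2.55 = 0.4514 m³/s
w_7 = (18.9 − 13.1)/2 = 2.9 m; q_7 = 0.28 × 0.51 × 2.9 = 0.4141 m³/s
w_8 = (18.9 − 16.6)/2 = 1.15 m; q_8 = 0.24 × 0.22 × 1.15 = 0.06072 m³/s
Q = Σ qᵢ = 3.166 m³/s

3.17 m³/s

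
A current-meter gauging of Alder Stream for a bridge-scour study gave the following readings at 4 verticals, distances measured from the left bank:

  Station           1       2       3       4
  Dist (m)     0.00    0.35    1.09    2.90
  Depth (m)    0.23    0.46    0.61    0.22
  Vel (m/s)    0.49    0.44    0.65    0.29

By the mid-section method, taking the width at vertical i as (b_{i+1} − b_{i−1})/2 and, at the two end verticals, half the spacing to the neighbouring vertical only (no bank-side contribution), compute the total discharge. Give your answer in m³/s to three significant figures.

w_1 = (0.35 − 0.00)/2 = 0.175 m; q_1 = 0.49 × 0.23 × 0.175 = 0.01972 m³/s
w_2 = (1.09 − 0.00)/2 = 0.545 m; q_2 = 0.44 × 0.46 × 0.545 = 0.1103 m³/s
w_3 = (2.90 − 0.35)/2 = 1.275 m; q_3 = 0.65 × 0.61 × 1.275 = 0.5055 m³/s
w_4 = (2.90 − 1.09)/2 = 0.905 m; q_4 = 0.29 × 0.22 × 0.905 = 0.05774 m³/s
Q = Σ qᵢ = 0.6933 m³/s

0.693 m³/s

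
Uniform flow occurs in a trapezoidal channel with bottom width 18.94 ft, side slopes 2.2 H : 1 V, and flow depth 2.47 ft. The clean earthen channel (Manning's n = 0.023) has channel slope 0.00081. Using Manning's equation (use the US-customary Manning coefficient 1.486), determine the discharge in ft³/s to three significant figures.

A = (b + z·y)·y = (18.94 + 2.2×2.47)×2.47 = 60.20 ft²
P = b + 2y√(1+z²) = 18.94 + 2×2.47×√(1+2.2²) = 30.88 ft
R = A/P = 60.20/30.88 = 1.950 ft
Q = (1.486/n)·A·R^(2/3)·S^(1/2) = (1.486/0.023) × 60.20 × 1.950^(2/3) × 0.00081^(1/2) = 172.8 ft³/s

173 ft³/s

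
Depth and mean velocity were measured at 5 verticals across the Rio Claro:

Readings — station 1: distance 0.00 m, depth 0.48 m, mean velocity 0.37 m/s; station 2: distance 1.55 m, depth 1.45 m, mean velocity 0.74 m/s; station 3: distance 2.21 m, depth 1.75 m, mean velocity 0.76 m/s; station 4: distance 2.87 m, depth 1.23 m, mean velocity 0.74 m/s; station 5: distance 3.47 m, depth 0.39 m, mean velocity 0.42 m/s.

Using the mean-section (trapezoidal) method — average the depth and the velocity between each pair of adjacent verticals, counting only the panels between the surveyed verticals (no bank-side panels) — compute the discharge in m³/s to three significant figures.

2.64 m³/s

Panel 1-2: Δb = 1.55 m, d̄ = (0.48+1.45)/2 = 0.965, v̄ = (0.37+0.74)/2 = 0.555 → q = 1.55×0.965×0.555 = 0.8301 m³/s
Panel 2-3: Δb = 0.66 m, d̄ = (1.45+1.75)/2 = 1.6, v̄ = (0.74+0.76)/2 = 0.75 → q = 0.66×1.6×0.75 = 0.7920 m³/s
Panel 3-4: Δb = 0.66 m, d̄ = (1.75+1.23)/2 = 1.49, v̄ = (0.76+0.74)/2 = 0.75 → q = 0.66×1.49×0.75 = 0.7376 m³/s
Panel 4-5: Δb = 0.6 m, d̄ = (1.23+0.39)/2 = 0.81, v̄ = (0.74+0.42)/2 = 0.58 → q = 0.6×0.81×0.58 = 0.2819 m³/s
Q = Σ q = 2.642 m³/s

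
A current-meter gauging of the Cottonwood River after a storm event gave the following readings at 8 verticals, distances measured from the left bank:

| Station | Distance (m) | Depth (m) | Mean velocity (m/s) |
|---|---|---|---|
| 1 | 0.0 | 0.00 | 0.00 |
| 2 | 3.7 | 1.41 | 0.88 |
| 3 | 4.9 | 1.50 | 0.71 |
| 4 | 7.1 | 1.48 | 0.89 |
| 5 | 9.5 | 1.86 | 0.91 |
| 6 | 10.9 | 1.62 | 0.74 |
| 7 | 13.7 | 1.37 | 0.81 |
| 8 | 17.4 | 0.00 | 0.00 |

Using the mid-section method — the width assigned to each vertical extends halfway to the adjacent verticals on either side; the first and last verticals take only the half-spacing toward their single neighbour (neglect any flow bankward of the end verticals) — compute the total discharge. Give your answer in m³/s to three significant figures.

17.2 m³/s

w_2 = (4.9 − 0.0)/2 = 2.45 m; q_2 = 0.88 × 1.41 × 2.45 = 3.040 m³/s
w_3 = (7.1 − 3.7)/2 = 1.7 m; q_3 = 0.71 × 1.50 × 1.7 = 1.811 m³/s
w_4 = (9.5 − 4.9)/2 = 2.3 m; q_4 = 0.89 × 1.48 × 2.3 = 3.030 m³/s
w_5 = (10.9 − 7.1)/2 = 1.9 m; q_5 = 0.91 × 1.86 × 1.9 = 3.216 m³/s
w_6 = (13.7 − 9.5)/2 = 2.1 m; q_6 = 0.74 × 1.62 × 2.1 = 2.517 m³/s
w_7 = (17.4 − 10.9)/2 = 3.25 m; q_7 = 0.81 × 1.37 × 3.25 = 3.607 m³/s
Stations 1, 8 contribute zero (depth or velocity is 0).
Q = Σ qᵢ = 17.22 m³/s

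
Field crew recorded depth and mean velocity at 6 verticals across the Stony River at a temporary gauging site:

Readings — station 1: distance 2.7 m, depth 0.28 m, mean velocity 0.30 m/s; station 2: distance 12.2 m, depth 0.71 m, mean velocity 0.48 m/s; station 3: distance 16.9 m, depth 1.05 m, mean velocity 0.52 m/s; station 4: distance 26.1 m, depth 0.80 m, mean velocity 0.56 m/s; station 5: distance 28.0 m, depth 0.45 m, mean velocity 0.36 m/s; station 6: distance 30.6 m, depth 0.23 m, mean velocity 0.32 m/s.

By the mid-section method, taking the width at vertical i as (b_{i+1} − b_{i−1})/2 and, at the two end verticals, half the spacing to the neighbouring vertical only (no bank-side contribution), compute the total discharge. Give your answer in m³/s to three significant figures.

9.56 m³/s

w_1 = (12.2 − 2.7)/2 = 4.75 m; q_1 = 0.30 × 0.28 × 4.75 = 0.3990 m³/s
w_2 = (16.9 − 2.7)/2 = 7.1 m; q_2 = 0.48 × 0.71 × 7.1 = 2.420 m³/s
w_3 = (26.1 − 12.2)/2 = 6.95 m; q_3 = 0.52 × 1.05 × 6.95 = 3.795 m³/s
w_4 = (28.0 − 16.9)/2 = 5.55 m; q_4 = 0.56 × 0.80 × 5.55 = 2.486 m³/s
w_5 = (30.6 − 26.1)/2 = 2.25 m; q_5 = 0.36 × 0.45 × 2.25 = 0.3645 m³/s
w_6 = (30.6 − 28.0)/2 = 1.3 m; q_6 = 0.32 × 0.23 × 1.3 = 0.09568 m³/s
Q = Σ qᵢ = 9.560 m³/s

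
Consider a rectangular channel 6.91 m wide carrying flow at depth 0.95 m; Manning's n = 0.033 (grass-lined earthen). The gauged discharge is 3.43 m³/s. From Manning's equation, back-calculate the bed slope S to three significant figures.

A = b·y = 6.91 × 0.95 = 6.565 m²
P = b + 2y = 6.91 + 2×0.95 = 8.810 m
R = A/P = 6.565/8.810 = 0.7451 m
S = (Q·n / (1·A·R^(2/3)))² = (3.43×0.033 / (1×6.565×0.8219))² = 0.0004401

0.000440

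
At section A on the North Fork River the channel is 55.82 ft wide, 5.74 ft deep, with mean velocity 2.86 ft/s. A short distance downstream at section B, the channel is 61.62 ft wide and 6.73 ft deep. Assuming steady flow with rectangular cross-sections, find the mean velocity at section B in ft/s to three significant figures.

2.21 ft/s

Q = A₁V₁ = (55.82×5.74) × 2.86 = 916.4 ft³/s
A₂ = 61.62 × 6.73 = 414.7 ft²
V₂ = Q/A₂ = 916.4/414.7 = 2.210 ft/s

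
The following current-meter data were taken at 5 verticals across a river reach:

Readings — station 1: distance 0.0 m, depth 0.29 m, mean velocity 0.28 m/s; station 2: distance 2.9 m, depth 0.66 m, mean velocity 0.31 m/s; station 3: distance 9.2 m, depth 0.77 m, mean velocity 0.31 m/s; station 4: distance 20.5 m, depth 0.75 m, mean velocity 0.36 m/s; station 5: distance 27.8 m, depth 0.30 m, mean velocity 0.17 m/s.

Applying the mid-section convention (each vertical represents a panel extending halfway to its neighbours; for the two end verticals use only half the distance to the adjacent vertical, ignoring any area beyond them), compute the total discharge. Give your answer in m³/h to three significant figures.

21100 m³/h

w_1 = (2.9 − 0.0)/2 = 1.45 m; q_1 = 0.28 × 0.29 × 1.45 = 0.1177 m³/s
w_2 = (9.2 − 0.0)/2 = 4.6 m; q_2 = 0.31 × 0.66 × 4.6 = 0.9412 m³/s
w_3 = (20.5 − 2.9)/2 = 8.8 m; q_3 = 0.31 × 0.77 × 8.8 = 2.101 m³/s
w_4 = (27.8 − 9.2)/2 = 9.3 m; q_4 = 0.36 × 0.75 × 9.3 = 2.511 m³/s
w_5 = (27.8 − 20.5)/2 = 3.65 m; q_5 = 0.17 × 0.30 × 3.65 = 0.1862 m³/s
Q = Σ qᵢ = 5.857 m³/s
= 5.857 × 3600 = 21080 m³/h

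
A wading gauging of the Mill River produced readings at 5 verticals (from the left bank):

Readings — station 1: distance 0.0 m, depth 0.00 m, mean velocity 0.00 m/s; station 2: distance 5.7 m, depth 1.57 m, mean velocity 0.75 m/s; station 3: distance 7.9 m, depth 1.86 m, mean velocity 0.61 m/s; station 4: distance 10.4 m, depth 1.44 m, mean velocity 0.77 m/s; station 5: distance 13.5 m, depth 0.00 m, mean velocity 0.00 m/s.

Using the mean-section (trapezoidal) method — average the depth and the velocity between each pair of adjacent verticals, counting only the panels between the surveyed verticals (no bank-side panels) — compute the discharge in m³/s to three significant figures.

7.95 m³/s

Panel 1-2: Δb = 5.7 m, d̄ = (0.00+1.57)/2 = 0.785, v̄ = (0.00+0.75)/2 = 0.375 → q = 5.7×0.785×0.375 = 1.678 m³/s
Panel 2-3: Δb = 2.2 m, d̄ = (1.57+1.86)/2 = 1.715, v̄ = (0.75+0.61)/2 = 0.68 → q = 2.2×1.715×0.68 = 2.566 m³/s
Panel 3-4: Δb = 2.5 m, d̄ = (1.86+1.44)/2 = 1.65, v̄ = (0.61+0.77)/2 = 0.69 → q = 2.5×1.65×0.69 = 2.846 m³/s
Panel 4-5: Δb = 3.1 m, d̄ = (1.44+0.00)/2 = 0.72, v̄ = (0.77+0.00)/2 = 0.385 → q = 3.1×0.72×0.385 = 0.8593 m³/s
Q = Σ q = 7.949 m³/s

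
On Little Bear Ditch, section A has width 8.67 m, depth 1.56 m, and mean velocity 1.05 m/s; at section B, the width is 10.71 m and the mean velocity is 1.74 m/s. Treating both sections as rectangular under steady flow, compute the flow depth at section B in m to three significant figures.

Q = A₁V₁ = (8.67×1.56) × 1.05 = 14.20 m³/s
d₂ = Q/(b₂ V₂) = 14.20/(10.71×1.74) = 0.7621 m

0.762 m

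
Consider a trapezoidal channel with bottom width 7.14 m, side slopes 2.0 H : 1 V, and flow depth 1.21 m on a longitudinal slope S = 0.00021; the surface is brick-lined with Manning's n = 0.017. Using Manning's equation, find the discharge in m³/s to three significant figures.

9.34 m³/s

A = (b + z·y)·y = (7.14 + 2.0×1.21)×1.21 = 11.57 m²
P = b + 2y√(1+z²) = 7.14 + 2×1.21×√(1+2.0²) = 12.55 m
R = A/P = 11.57/12.55 = 0.9216 m
Q = (1/n)·A·R^(2/3)·S^(1/2) = (1/0.017) × 11.57 × 0.9216^(2/3) × 0.00021^(1/2) = 9.338 m³/s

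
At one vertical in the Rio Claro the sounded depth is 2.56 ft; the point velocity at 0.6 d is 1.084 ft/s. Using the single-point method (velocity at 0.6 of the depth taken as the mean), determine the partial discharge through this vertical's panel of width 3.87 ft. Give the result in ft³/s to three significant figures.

10.7 ft³/s

v̄ = v₀.₆ = 1.084 ft/s
q = v̄ × d × w = 1.084 × 2.56 × 3.87 = 10.74 ft³/s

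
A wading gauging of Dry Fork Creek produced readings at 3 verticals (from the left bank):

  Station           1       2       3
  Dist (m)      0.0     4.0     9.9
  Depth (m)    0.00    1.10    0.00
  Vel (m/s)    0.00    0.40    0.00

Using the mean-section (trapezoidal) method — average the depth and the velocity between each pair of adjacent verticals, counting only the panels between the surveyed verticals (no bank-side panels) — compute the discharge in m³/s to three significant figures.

1.09 m³/s

Panel 1-2: Δb = 4 m, d̄ = (0.00+1.10)/2 = 0.55, v̄ = (0.00+0.40)/2 = 0.2 → q = 4×0.55×0.2 = 0.4400 m³/s
Panel 2-3: Δb = 5.9 m, d̄ = (1.10+0.00)/2 = 0.55, v̄ = (0.40+0.00)/2 = 0.2 → q = 5.9×0.55×0.2 = 0.6490 m³/s
Q = Σ q = 1.089 m³/s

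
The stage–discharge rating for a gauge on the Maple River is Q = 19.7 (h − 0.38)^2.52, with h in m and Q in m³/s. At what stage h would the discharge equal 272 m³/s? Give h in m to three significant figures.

3.21 m

h − h₀ = (Q/C)^(1/b) = (272/19.7)^(1/2.52) = 2.834 m
h = 0.38 + 2.834 = 3.214 m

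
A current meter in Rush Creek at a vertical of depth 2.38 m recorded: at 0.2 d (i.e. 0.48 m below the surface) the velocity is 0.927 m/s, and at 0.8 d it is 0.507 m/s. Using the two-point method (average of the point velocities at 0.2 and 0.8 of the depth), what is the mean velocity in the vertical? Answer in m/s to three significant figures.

v̄ = (0.927 + 0.507) / 2 = 0.7170 m/s

0.717 m/s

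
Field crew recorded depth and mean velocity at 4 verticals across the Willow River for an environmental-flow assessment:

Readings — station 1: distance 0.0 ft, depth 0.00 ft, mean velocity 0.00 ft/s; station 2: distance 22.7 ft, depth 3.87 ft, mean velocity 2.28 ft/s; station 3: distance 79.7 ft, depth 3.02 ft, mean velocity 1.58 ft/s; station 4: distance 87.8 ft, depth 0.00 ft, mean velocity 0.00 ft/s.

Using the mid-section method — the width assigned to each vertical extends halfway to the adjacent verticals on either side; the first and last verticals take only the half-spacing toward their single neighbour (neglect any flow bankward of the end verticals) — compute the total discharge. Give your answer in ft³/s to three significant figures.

w_2 = (79.7 − 0.0)/2 = 39.85 ft; q_2 = 2.28 × 3.87 × 39.85 = 351.6 ft³/s
w_3 = (87.8 − 22.7)/2 = 32.55 ft; q_3 = 1.58 × 3.02 × 32.55 = 155.3 ft³/s
Stations 1, 4 contribute zero (depth or velocity is 0).
Q = Σ qᵢ = 506.9 ft³/s

507 ft³/s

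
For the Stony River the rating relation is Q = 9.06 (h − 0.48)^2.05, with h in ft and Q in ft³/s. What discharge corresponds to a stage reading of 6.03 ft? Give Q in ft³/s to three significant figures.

304 ft³/s

Q = 9.06 × (6.03 − 0.48)^2.05 = 9.06 × 5.55^2.05 = 304.0 ft³/s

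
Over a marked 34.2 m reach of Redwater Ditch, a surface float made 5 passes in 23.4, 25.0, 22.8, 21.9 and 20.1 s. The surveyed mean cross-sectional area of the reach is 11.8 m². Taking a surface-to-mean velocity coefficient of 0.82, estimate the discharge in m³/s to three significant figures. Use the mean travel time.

t̄ = (23.4 + 25.0 + 22.8 + 21.9 + 20.1) / 5 = 22.64 s
v_surface = L / t̄ = 34.2 / 22.64 = 1.511 m/s
v_mean = 0.82 × 1.511 = 1.239 m/s
Q = A × v_mean = 11.8 × 1.239 = 14.62 m³/s

14.6 m³/s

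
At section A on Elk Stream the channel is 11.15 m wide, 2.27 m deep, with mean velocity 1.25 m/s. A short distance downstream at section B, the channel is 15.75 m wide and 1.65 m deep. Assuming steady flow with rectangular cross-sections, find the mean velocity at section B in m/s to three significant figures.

1.22 m/s

Q = A₁V₁ = (11.15×2.27) × 1.25 = 31.64 m³/s
A₂ = 15.75 × 1.65 = 25.99 m²
V₂ = Q/A₂ = 31.64/25.99 = 1.217 m/s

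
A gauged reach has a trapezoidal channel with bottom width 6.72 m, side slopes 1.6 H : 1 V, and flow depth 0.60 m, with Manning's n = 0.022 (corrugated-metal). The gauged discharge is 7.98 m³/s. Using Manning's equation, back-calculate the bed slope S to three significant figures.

0.00354

A = (b + z·y)·y = (6.72 + 1.6×0.60)×0.60 = 4.608 m²
P = b + 2y√(1+z²) = 6.72 + 2×0.60×√(1+1.6²) = 8.984 m
R = A/P = 4.608/8.984 = 0.5129 m
S = (Q·n / (1·A·R^(2/3)))² = (7.98×0.022 / (1×4.608×0.6408))² = 0.003535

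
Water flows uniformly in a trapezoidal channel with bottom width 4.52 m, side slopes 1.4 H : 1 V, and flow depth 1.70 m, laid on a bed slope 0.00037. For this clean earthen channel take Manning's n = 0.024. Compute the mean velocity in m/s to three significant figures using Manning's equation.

A = (b + z·y)·y = (4.52 + 1.4×1.70)×1.70 = 11.73 m²
P = b + 2y√(1+z²) = 4.52 + 2×1.70×√(1+1.4²) = 10.37 m
R = A/P = 11.73/10.37 = 1.131 m
Q = (1/n)·A·R^(2/3)·S^(1/2) = (1/0.024) × 11.73 × 1.131^(2/3) × 0.00037^(1/2) = 10.21 m³/s
V = Q/A = 10.21/11.73 = 0.8701 m/s

0.870 m/s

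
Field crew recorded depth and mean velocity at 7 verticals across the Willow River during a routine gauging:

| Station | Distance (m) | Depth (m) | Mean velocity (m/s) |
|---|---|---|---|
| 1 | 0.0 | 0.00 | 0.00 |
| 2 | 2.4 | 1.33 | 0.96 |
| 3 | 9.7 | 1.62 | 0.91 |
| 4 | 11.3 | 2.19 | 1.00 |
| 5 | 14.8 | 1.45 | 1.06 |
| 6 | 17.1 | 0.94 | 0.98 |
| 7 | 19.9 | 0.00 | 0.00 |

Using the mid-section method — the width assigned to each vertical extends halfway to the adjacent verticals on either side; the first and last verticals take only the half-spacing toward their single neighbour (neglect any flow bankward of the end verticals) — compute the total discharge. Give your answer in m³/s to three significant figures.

w_2 = (9.7 − 0.0)/2 = 4.85 m; q_2 = 0.96 × 1.33 × 4.85 = 6.192 m³/s
w_3 = (11.3 − 2.4)/2 = 4.45 m; q_3 = 0.91 × 1.62 × 4.45 = 6.560 m³/s
w_4 = (14.8 − 9.7)/2 = 2.55 m; q_4 = 1.00 × 2.19 × 2.55 = 5.585 m³/s
w_5 = (17.1 − 11.3)/2 = 2.9 m; q_5 = 1.06 × 1.45 × 2.9 = 4.457 m³/s
w_6 = (19.9 − 14.8)/2 = 2.55 m; q_6 = 0.98 × 0.94 × 2.55 = 2.349 m³/s
Stations 1, 7 contribute zero (depth or velocity is 0).
Q = Σ qᵢ = 25.14 m³/s

25.1 m³/s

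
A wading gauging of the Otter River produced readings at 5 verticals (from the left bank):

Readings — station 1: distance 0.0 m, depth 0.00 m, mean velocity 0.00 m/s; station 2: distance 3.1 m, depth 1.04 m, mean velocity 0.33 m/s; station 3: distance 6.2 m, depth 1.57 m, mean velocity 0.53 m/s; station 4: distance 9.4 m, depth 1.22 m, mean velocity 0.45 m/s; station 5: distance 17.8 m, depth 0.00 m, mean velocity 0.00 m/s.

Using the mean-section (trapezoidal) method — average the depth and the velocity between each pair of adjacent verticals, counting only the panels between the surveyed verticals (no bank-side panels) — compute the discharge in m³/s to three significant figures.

Panel 1-2: Δb = 3.1 m, d̄ = (0.00+1.04)/2 = 0.52, v̄ = (0.00+0.33)/2 = 0.165 → q = 3.1×0.52×0.165 = 0.2660 m³/s
Panel 2-3: Δb = 3.1 m, d̄ = (1.04+1.57)/2 = 1.305, v̄ = (0.33+0.53)/2 = 0.43 → q = 3.1×1.305×0.43 = 1.740 m³/s
Panel 3-4: Δb = 3.2 m, d̄ = (1.57+1.22)/2 = 1.395, v̄ = (0.53+0.45)/2 = 0.49 → q = 3.2×1.395×0.49 = 2.187 m³/s
Panel 4-5: Δb = 8.4 m, d̄ = (1.22+0.00)/2 = 0.61, v̄ = (0.45+0.00)/2 = 0.225 → q = 8.4×0.61×0.225 = 1.153 m³/s
Q = Σ q = 5.346 m³/s

5.35 m³/s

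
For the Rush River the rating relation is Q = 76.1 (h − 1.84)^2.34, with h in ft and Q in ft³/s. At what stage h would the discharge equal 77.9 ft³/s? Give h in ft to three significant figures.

2.85 ft

h − h₀ = (Q/C)^(1/b) = (77.9/76.1)^(1/2.34) = 1.010 ft
h = 1.84 + 1.010 = 2.850 ft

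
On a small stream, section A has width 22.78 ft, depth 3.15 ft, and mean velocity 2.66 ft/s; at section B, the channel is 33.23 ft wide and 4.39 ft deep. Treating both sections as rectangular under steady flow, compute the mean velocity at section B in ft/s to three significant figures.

1.31 ft/s

Q = A₁V₁ = (22.78×3.15) × 2.66 = 190.9 ft³/s
A₂ = 33.23 × 4.39 = 145.9 ft²
V₂ = Q/A₂ = 190.9/145.9 = 1.308 ft/s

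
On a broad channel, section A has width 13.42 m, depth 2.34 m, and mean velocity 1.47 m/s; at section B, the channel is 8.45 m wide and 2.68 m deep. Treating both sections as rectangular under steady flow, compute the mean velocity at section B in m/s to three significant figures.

Q = A₁V₁ = (13.42×2.34) × 1.47 = 46.16 m³/s
A₂ = 8.45 × 2.68 = 22.65 m²
V₂ = Q/A₂ = 46.16/22.65 = 2.038 m/s

2.04 m/s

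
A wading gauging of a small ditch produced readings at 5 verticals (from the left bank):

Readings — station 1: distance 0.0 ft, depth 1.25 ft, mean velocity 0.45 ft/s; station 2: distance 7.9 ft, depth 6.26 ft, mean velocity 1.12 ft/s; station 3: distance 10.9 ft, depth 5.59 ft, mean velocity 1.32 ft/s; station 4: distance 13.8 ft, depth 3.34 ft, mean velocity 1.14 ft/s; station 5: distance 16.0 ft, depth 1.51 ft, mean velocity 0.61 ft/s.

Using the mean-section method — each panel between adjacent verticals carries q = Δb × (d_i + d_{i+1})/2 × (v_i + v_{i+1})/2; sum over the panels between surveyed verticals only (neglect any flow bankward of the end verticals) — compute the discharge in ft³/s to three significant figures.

65.6 ft³/s

Panel 1-2: Δb = 7.9 ft, d̄ = (1.25+6.26)/2 = 3.755, v̄ = (0.45+1.12)/2 = 0.785 → q = 7.9×3.755×0.785 = 23.29 ft³/s
Panel 2-3: Δb = 3 ft, d̄ = (6.26+5.59)/2 = 5.925, v̄ = (1.12+1.32)/2 = 1.22 → q = 3×5.925×1.22 = 21.69 ft³/s
Panel 3-4: Δb = 2.9 ft, d̄ = (5.59+3.34)/2 = 4.465, v̄ = (1.32+1.14)/2 = 1.23 → q = 2.9×4.465×1.23 = 15.93 ft³/s
Panel 4-5: Δb = 2.2 ft, d̄ = (3.34+1.51)/2 = 2.425, v̄ = (1.14+0.61)/2 = 0.875 → q = 2.2×2.425×0.875 = 4.668 ft³/s
Q = Σ q = 65.57 ft³/s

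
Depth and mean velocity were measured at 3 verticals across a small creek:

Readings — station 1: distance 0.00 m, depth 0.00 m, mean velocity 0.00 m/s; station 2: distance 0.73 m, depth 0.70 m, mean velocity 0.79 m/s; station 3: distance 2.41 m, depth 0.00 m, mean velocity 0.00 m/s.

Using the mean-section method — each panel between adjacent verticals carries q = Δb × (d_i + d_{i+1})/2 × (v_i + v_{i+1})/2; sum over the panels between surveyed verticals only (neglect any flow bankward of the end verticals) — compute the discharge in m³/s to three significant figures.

0.333 m³/s

Panel 1-2: Δb = 0.73 m, d̄ = (0.00+0.70)/2 = 0.35, v̄ = (0.00+0.79)/2 = 0.395 → q = 0.73×0.35×0.395 = 0.1009 m³/s
Panel 2-3: Δb = 1.68 m, d̄ = (0.70+0.00)/2 = 0.35, v̄ = (0.79+0.00)/2 = 0.395 → q = 1.68×0.35×0.395 = 0.2323 m³/s
Q = Σ q = 0.3332 m³/s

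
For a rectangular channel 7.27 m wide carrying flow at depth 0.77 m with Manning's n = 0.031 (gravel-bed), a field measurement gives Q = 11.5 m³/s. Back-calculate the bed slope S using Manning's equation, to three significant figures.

0.00742

A = b·y = 7.27 × 0.77 = 5.598 m²
P = b + 2y = 7.27 + 2×0.77 = 8.810 m
R = A/P = 5.598/8.810 = 0.6354 m
S = (Q·n / (1·A·R^(2/3)))² = (11.5×0.031 / (1×5.598×0.7391))² = 0.007425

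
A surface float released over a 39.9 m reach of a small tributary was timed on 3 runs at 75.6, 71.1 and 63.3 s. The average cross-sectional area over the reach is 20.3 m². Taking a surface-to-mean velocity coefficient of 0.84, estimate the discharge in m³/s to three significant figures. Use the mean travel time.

t̄ = (75.6 + 71.1 + 63.3) / 3 = 70 s
v_surface = L / t̄ = 39.9 / 70 = 0.5700 m/s
v_mean = 0.84 × 0.5700 = 0.4788 m/s
Q = A × v_mean = 20.3 × 0.4788 = 9.720 m³/s

9.72 m³/s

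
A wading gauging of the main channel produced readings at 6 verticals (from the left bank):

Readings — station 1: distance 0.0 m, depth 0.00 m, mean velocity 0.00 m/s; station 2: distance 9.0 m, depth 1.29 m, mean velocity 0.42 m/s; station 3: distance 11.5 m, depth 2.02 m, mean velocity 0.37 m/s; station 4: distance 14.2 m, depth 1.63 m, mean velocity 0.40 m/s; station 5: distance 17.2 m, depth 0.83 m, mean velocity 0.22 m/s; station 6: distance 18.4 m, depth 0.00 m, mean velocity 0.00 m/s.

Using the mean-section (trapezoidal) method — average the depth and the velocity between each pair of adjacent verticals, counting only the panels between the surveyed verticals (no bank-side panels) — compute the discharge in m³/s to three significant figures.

Panel 1-2: Δb = 9 m, d̄ = (0.00+1.29)/2 = 0.645, v̄ = (0.00+0.42)/2 = 0.21 → q = 9×0.645×0.21 = 1.219 m³/s
Panel 2-3: Δb = 2.5 m, d̄ = (1.29+2.02)/2 = 1.655, v̄ = (0.42+0.37)/2 = 0.395 → q = 2.5×1.655×0.395 = 1.634 m³/s
Panel 3-4: Δb = 2.7 m, d̄ = (2.02+1.63)/2 = 1.825, v̄ = (0.37+0.40)/2 = 0.385 → q = 2.7×1.825×0.385 = 1.897 m³/s
Panel 4-5: Δb = 3 m, d̄ = (1.63+0.83)/2 = 1.23, v̄ = (0.40+0.22)/2 = 0.31 → q = 3×1.23×0.31 = 1.144 m³/s
Panel 5-6: Δb = 1.2 m, d̄ = (0.83+0.00)/2 = 0.415, v̄ = (0.22+0.00)/2 = 0.11 → q = 1.2×0.415×0.11 = 0.05478 m³/s
Q = Σ q = 5.949 m³/s

5.95 m³/s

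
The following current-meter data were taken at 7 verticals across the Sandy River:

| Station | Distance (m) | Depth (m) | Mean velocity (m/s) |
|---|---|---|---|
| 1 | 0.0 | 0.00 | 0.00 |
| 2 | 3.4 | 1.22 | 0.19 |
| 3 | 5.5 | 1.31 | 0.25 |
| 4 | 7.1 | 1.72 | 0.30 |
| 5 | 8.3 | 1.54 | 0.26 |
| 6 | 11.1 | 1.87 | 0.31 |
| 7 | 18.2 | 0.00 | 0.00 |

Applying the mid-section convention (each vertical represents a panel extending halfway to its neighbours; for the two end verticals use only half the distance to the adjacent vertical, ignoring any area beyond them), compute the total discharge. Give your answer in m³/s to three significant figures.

5.64 m³/s

w_2 = (5.5 − 0.0)/2 = 2.75 m; q_2 = 0.19 × 1.22 × 2.75 = 0.6375 m³/s
w_3 = (7.1 − 3.4)/2 = 1.85 m; q_3 = 0.25 × 1.31 × 1.85 = 0.6059 m³/s
w_4 = (8.3 − 5.5)/2 = 1.4 m; q_4 = 0.30 × 1.72 × 1.4 = 0.7224 m³/s
w_5 = (11.1 − 7.1)/2 = 2 m; q_5 = 0.26 × 1.54 × 2 = 0.8008 m³/s
w_6 = (18.2 − 8.3)/2 = 4.95 m; q_6 = 0.31 × 1.87 × 4.95 = 2.870 m³/s
Stations 1, 7 contribute zero (depth or velocity is 0).
Q = Σ qᵢ = 5.636 m³/s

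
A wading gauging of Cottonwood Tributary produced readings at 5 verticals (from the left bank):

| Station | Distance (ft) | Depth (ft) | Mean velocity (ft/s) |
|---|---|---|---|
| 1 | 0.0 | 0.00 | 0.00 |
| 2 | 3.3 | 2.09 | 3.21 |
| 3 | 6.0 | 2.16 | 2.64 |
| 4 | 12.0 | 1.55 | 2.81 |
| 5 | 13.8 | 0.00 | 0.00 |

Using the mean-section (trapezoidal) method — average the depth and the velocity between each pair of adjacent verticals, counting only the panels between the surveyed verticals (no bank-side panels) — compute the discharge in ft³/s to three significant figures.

Panel 1-2: Δb = 3.3 ft, d̄ = (0.00+2.09)/2 = 1.045, v̄ = (0.00+3.21)/2 = 1.605 → q = 3.3×1.045×1.605 = 5.535 ft³/s
Panel 2-3: Δb = 2.7 ft, d̄ = (2.09+2.16)/2 = 2.125, v̄ = (3.21+2.64)/2 = 2.925 → q = 2.7×2.125×2.925 = 16.78 ft³/s
Panel 3-4: Δb = 6 ft, d̄ = (2.16+1.55)/2 = 1.855, v̄ = (2.64+2.81)/2 = 2.725 → q = 6×1.855×2.725 = 30.33 ft³/s
Panel 4-5: Δb = 1.8 ft, d̄ = (1.55+0.00)/2 = 0.775, v̄ = (2.81+0.00)/2 = 1.405 → q = 1.8×0.775×1.405 = 1.960 ft³/s
Q = Σ q = 54.61 ft³/s

54.6 ft³/s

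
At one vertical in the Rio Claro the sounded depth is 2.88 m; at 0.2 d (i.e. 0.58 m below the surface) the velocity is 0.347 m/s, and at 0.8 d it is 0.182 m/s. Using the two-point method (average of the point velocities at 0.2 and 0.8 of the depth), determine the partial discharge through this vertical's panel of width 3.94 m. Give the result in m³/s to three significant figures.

3.00 m³/s

v̄ = (0.347 + 0.182) / 2 = 0.2645 m/s
q = v̄ × d × w = 0.2645 × 2.88 × 3.94 = 3.001 m³/s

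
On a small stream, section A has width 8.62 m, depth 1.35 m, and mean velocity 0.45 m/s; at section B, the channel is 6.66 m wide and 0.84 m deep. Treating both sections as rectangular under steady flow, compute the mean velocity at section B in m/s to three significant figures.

Q = A₁V₁ = (8.62×1.35) × 0.45 = 5.237 m³/s
A₂ = 6.66 × 0.84 = 5.594 m²
V₂ = Q/A₂ = 5.237/5.594 = 0.9361 m/s

0.936 m/s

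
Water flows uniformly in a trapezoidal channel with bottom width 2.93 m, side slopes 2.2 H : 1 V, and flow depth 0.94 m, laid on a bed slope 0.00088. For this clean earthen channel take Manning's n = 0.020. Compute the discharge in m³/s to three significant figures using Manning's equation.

5.11 m³/s

A = (b + z·y)·y = (2.93 + 2.2×0.94)×0.94 = 4.698 m²
P = b + 2y√(1+z²) = 2.93 + 2×0.94×√(1+2.2²) = 7.473 m
R = A/P = 4.698/7.473 = 0.6287 m
Q = (1/n)·A·R^(2/3)·S^(1/2) = (1/0.020) × 4.698 × 0.6287^(2/3) × 0.00088^(1/2) = 5.114 m³/s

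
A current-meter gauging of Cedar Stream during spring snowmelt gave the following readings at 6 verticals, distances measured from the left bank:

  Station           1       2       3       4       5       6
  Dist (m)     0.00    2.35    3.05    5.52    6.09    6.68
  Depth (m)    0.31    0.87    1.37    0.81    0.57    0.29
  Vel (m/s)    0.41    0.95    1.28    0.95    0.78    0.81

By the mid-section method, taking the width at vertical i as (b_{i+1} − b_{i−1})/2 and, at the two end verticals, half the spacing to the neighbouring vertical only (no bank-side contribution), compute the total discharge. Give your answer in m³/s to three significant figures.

w_1 = (2.35 − 0.00)/2 = 1.175 m; q_1 = 0.41 × 0.31 × 1.175 = 0.1493 m³/s
w_2 = (3.05 − 0.00)/2 = 1.525 m; q_2 = 0.95 × 0.87 × 1.525 = 1.260 m³/s
w_3 = (5.52 − 2.35)/2 = 1.585 m; q_3 = 1.28 × 1.37 × 1.585 = 2.779 m³/s
w_4 = (6.09 − 3.05)/2 = 1.52 m; q_4 = 0.95 × 0.81 × 1.52 = 1.170 m³/s
w_5 = (6.68 − 5.52)/2 = 0.58 m; q_5 = 0.78 × 0.57 × 0.58 = 0.2579 m³/s
w_6 = (6.68 − 6.09)/2 = 0.295 m; q_6 = 0.81 × 0.29 × 0.295 = 0.06930 m³/s
Q = Σ qᵢ = 5.686 m³/s

5.69 m³/s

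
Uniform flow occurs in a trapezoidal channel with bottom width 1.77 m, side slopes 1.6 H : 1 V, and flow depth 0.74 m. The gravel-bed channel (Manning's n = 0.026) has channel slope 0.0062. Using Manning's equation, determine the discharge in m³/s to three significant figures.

4.05 m³/s

A = (b + z·y)·y = (1.77 + 1.6×0.74)×0.74 = 2.186 m²
P = b + 2y√(1+z²) = 1.77 + 2×0.74×√(1+1.6²) = 4.562 m
R = A/P = 2.186/4.562 = 0.4791 m
Q = (1/n)·A·R^(2/3)·S^(1/2) = (1/0.026) × 2.186 × 0.4791^(2/3) × 0.0062^(1/2) = 4.053 m³/s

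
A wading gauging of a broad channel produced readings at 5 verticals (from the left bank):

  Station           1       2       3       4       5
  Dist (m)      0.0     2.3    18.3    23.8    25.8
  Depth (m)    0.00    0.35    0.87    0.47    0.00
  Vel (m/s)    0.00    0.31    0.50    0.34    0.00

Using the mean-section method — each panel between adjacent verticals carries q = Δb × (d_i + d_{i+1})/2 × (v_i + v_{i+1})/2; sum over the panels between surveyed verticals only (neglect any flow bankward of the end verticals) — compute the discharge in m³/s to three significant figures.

Panel 1-2: Δb = 2.3 m, d̄ = (0.00+0.35)/2 = 0.175, v̄ = (0.00+0.31)/2 = 0.155 → q = 2.3×0.175×0.155 = 0.06239 m³/s
Panel 2-3: Δb = 16 m, d̄ = (0.35+0.87)/2 = 0.61, v̄ = (0.31+0.50)/2 = 0.405 → q = 16×0.61×0.405 = 3.953 m³/s
Panel 3-4: Δb = 5.5 m, d̄ = (0.87+0.47)/2 = 0.67, v̄ = (0.50+0.34)/2 = 0.42 → q = 5.5×0.67×0.42 = 1.548 m³/s
Panel 4-5: Δb = 2 m, d̄ = (0.47+0.00)/2 = 0.235, v̄ = (0.34+0.00)/2 = 0.17 → q = 2×0.235×0.17 = 0.07990 m³/s
Q = Σ q = 5.643 m³/s

5.64 m³/s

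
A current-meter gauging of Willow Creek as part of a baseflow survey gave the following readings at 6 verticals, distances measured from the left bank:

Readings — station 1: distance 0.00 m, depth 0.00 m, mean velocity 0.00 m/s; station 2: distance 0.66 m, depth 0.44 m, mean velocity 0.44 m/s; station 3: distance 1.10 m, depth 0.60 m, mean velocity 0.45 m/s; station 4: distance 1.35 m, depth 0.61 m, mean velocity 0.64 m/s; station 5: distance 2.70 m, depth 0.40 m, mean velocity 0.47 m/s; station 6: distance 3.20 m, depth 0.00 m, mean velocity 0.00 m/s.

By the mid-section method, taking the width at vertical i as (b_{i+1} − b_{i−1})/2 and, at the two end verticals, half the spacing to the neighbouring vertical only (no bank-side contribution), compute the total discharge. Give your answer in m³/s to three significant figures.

0.686 m³/s

w_2 = (1.10 − 0.00)/2 = 0.55 m; q_2 = 0.44 × 0.44 × 0.55 = 0.1065 m³/s
w_3 = (1.35 − 0.66)/2 = 0.345 m; q_3 = 0.45 × 0.60 × 0.345 = 0.09315 m³/s
w_4 = (2.70 − 1.10)/2 = 0.8 m; q_4 = 0.64 × 0.61 × 0.8 = 0.3123 m³/s
w_5 = (3.20 − 1.35)/2 = 0.925 m; q_5 = 0.47 × 0.40 × 0.925 = 0.1739 m³/s
Stations 1, 6 contribute zero (depth or velocity is 0).
Q = Σ qᵢ = 0.6859 m³/s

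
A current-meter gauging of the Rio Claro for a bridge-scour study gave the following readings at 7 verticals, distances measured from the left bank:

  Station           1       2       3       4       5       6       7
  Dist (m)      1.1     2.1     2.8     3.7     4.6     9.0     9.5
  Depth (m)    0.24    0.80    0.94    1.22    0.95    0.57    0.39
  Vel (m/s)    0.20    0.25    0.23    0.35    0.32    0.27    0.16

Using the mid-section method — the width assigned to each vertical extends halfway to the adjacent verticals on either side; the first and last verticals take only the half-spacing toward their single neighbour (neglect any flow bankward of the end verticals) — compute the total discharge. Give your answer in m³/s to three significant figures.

1.95 m³/s

w_1 = (2.1 − 1.1)/2 = 0.5 m; q_1 = 0.20 × 0.24 × 0.5 = 0.02400 m³/s
w_2 = (2.8 − 1.1)/2 = 0.85 m; q_2 = 0.25 × 0.80 × 0.85 = 0.1700 m³/s
w_3 = (3.7 − 2.1)/2 = 0.8 m; q_3 = 0.23 × 0.94 × 0.8 = 0.1730 m³/s
w_4 = (4.6 − 2.8)/2 = 0.9 m; q_4 = 0.35 × 1.22 × 0.9 = 0.3843 m³/s
w_5 = (9.0 − 3.7)/2 = 2.65 m; q_5 = 0.32 × 0.95 × 2.65 = 0.8056 m³/s
w_6 = (9.5 − 4.6)/2 = 2.45 m; q_6 = 0.27 × 0.57 × 2.45 = 0.3771 m³/s
w_7 = (9.5 − 9.0)/2 = 0.25 m; q_7 = 0.16 × 0.39 × 0.25 = 0.01560 m³/s
Q = Σ qᵢ = 1.950 m³/s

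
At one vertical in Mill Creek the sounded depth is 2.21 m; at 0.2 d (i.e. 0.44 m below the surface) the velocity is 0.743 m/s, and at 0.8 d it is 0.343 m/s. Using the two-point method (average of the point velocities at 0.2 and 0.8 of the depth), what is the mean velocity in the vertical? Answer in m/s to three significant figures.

v̄ = (0.743 + 0.343) / 2 = 0.5430 m/s

0.543 m/s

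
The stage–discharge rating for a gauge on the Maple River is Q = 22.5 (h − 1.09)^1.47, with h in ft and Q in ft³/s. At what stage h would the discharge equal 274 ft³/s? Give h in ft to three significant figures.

h − h₀ = (Q/C)^(1/b) = (274/22.5)^(1/1.47) = 5.476 ft
h = 1.09 + 5.476 = 6.566 ft

6.57 ft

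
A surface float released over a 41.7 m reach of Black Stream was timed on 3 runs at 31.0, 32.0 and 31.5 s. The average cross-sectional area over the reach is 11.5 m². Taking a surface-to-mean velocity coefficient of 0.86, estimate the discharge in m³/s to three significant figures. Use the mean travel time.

13.1 m³/s

t̄ = (31.0 + 32.0 + 31.5) / 3 = 31.5 s
v_surface = L / t̄ = 41.7 / 31.5 = 1.324 m/s
v_mean = 0.86 × 1.324 = 1.138 m/s
Q = A × v_mean = 11.5 × 1.138 = 13.09 m³/s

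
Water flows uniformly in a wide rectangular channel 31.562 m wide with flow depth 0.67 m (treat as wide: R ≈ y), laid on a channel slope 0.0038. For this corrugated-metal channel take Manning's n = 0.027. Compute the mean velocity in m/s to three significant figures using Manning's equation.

1.75 m/s

A = b·y = 31.562 × 0.67 = 21.15 m²
Wide channel: R ≈ y = 0.67 m
Q = (1/n)·A·R^(2/3)·S^(1/2) = (1/0.027) × 21.15 × 0.6700^(2/3) × 0.0038^(1/2) = 36.97 m³/s
V = Q/A = 36.97/21.15 = 1.748 m/s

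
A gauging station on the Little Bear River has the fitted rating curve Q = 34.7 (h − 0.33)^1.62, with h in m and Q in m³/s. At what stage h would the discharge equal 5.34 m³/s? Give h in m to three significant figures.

0.645 m

h − h₀ = (Q/C)^(1/b) = (5.34/34.7)^(1/1.62) = 0.3150 m
h = 0.33 + 0.3150 = 0.6450 m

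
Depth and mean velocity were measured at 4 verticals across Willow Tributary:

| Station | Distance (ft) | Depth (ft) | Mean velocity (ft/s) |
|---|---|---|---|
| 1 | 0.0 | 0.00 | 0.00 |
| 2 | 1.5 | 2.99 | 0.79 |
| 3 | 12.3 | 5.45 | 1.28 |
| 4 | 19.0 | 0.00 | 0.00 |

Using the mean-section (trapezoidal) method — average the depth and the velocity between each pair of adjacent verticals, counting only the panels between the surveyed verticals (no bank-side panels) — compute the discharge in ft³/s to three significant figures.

59.7 ft³/s

Panel 1-2: Δb = 1.5 ft, d̄ = (0.00+2.99)/2 = 1.495, v̄ = (0.00+0.79)/2 = 0.395 → q = 1.5×1.495×0.395 = 0.8858 ft³/s
Panel 2-3: Δb = 10.8 ft, d̄ = (2.99+5.45)/2 = 4.22, v̄ = (0.79+1.28)/2 = 1.035 → q = 10.8×4.22×1.035 = 47.17 ft³/s
Panel 3-4: Δb = 6.7 ft, d̄ = (5.45+0.00)/2 = 2.725, v̄ = (1.28+0.00)/2 = 0.64 → q = 6.7×2.725×0.64 = 11.68 ft³/s
Q = Σ q = 59.74 ft³/s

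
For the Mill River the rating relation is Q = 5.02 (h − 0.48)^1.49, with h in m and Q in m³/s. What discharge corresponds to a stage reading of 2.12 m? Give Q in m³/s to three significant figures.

Q = 5.02 × (2.12 − 0.48)^1.49 = 5.02 × 1.64^1.49 = 10.49 m³/s

10.5 m³/s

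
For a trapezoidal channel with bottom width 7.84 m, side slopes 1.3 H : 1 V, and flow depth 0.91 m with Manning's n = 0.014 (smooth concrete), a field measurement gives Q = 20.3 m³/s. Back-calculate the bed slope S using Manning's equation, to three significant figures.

A = (b + z·y)·y = (7.84 + 1.3×0.91)×0.91 = 8.211 m²
P = b + 2y√(1+z²) = 7.84 + 2×0.91×√(1+1.3²) = 10.83 m
R = A/P = 8.211/10.83 = 0.7585 m
S = (Q·n / (1·A·R^(2/3)))² = (20.3×0.014 / (1×8.211×0.8317))² = 0.001732

0.00173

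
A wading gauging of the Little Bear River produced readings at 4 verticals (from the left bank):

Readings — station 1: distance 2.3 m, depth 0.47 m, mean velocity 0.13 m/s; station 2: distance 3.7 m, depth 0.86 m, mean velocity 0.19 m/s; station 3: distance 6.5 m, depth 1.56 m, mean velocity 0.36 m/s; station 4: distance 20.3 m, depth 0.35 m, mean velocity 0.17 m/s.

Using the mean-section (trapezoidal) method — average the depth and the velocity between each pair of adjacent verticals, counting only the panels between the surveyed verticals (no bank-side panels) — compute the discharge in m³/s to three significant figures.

Panel 1-2: Δb = 1.4 m, d̄ = (0.47+0.86)/2 = 0.665, v̄ = (0.13+0.19)/2 = 0.16 → q = 1.4×0.665×0.16 = 0.1490 m³/s
Panel 2-3: Δb = 2.8 m, d̄ = (0.86+1.56)/2 = 1.21, v̄ = (0.19+0.36)/2 = 0.275 → q = 2.8×1.21×0.275 = 0.9317 m³/s
Panel 3-4: Δb = 13.8 m, d̄ = (1.56+0.35)/2 = 0.955, v̄ = (0.36+0.17)/2 = 0.265 → q = 13.8×0.955×0.265 = 3.492 m³/s
Q = Σ q = 4.573 m³/s

4.57 m³/s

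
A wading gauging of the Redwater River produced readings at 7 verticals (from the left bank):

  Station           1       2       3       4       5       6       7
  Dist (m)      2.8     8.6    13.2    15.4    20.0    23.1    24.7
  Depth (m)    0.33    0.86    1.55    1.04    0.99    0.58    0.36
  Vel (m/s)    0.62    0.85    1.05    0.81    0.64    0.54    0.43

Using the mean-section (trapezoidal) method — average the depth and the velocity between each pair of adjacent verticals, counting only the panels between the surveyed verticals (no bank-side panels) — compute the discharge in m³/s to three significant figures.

Panel 1-2: Δb = 5.8 m, d̄ = (0.33+0.86)/2 = 0.595, v̄ = (0.62+0.85)/2 = 0.735 → q = 5.8×0.595×0.735 = 2.536 m³/s
Panel 2-3: Δb = 4.6 m, d̄ = (0.86+1.55)/2 = 1.205, v̄ = (0.85+1.05)/2 = 0.95 → q = 4.6×1.205×0.95 = 5.266 m³/s
Panel 3-4: Δb = 2.2 m, d̄ = (1.55+1.04)/2 = 1.295, v̄ = (1.05+0.81)/2 = 0.93 → q = 2.2×1.295×0.93 = 2.650 m³/s
Panel 4-5: Δb = 4.6 m, d̄ = (1.04+0.99)/2 = 1.015, v̄ = (0.81+0.64)/2 = 0.725 → q = 4.6×1.015×0.725 = 3.385 m³/s
Panel 5-6: Δb = 3.1 m, d̄ = (0.99+0.58)/2 = 0.785, v̄ = (0.64+0.54)/2 = 0.59 → q = 3.1×0.785×0.59 = 1.436 m³/s
Panel 6-7: Δb = 1.6 m, d̄ = (0.58+0.36)/2 = 0.47, v̄ = (0.54+0.43)/2 = 0.485 → q = 1.6×0.47×0.485 = 0.3647 m³/s
Q = Σ q = 15.64 m³/s

15.6 m³/s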